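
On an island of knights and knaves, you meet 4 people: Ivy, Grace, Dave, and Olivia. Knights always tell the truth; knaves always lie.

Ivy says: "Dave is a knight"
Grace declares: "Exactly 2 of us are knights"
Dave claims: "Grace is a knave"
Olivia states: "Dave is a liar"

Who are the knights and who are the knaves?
Ivy is a knave.
Grace is a knight.
Dave is a knave.
Olivia is a knight.

Verification:
- Ivy (knave) says "Dave is a knight" - this is FALSE (a lie) because Dave is a knave.
- Grace (knight) says "Exactly 2 of us are knights" - this is TRUE because there are 2 knights.
- Dave (knave) says "Grace is a knave" - this is FALSE (a lie) because Grace is a knight.
- Olivia (knight) says "Dave is a liar" - this is TRUE because Dave is a knave.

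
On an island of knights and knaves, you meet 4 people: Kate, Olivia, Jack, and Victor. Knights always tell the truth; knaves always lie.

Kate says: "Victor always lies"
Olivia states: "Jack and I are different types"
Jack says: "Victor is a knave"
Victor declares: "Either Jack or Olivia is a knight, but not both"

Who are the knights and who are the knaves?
Kate is a knave.
Olivia is a knight.
Jack is a knave.
Victor is a knight.

Verification:
- Kate (knave) says "Victor always lies" - this is FALSE (a lie) because Victor is a knight.
- Olivia (knight) says "Jack and I are different types" - this is TRUE because Olivia is a knight and Jack is a knave.
- Jack (knave) says "Victor is a knave" - this is FALSE (a lie) because Victor is a knight.
- Victor (knight) says "Either Jack or Olivia is a knight, but not both" - this is TRUE because Jack is a knave and Olivia is a knight.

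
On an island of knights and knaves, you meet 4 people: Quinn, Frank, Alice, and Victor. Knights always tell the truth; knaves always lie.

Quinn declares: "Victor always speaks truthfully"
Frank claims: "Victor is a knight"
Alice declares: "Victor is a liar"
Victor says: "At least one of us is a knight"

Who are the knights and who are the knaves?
Quinn is a knight.
Frank is a knight.
Alice is a knave.
Victor is a knight.

Verification:
- Quinn (knight) says "Victor always speaks truthfully" - this is TRUE because Victor is a knight.
- Frank (knight) says "Victor is a knight" - this is TRUE because Victor is a knight.
- Alice (knave) says "Victor is a liar" - this is FALSE (a lie) because Victor is a knight.
- Victor (knight) says "At least one of us is a knight" - this is TRUE because Quinn, Frank, and Victor are knights.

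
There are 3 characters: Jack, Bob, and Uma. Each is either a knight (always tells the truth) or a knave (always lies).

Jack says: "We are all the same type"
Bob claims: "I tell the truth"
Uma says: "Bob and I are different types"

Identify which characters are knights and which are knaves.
Jack is a knave.
Bob is a knave.
Uma is a knight.

Verification:
- Jack (knave) says "We are all the same type" - this is FALSE (a lie) because Uma is a knight and Jack and Bob are knaves.
- Bob (knave) says "I tell the truth" - this is FALSE (a lie) because Bob is a knave.
- Uma (knight) says "Bob and I are different types" - this is TRUE because Uma is a knight and Bob is a knave.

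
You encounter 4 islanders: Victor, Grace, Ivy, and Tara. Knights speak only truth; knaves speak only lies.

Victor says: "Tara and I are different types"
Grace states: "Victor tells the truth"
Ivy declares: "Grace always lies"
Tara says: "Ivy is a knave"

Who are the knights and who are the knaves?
Victor is a knave.
Grace is a knave.
Ivy is a knight.
Tara is a knave.

Verification:
- Victor (knave) says "Tara and I are different types" - this is FALSE (a lie) because Victor is a knave and Tara is a knave.
- Grace (knave) says "Victor tells the truth" - this is FALSE (a lie) because Victor is a knave.
- Ivy (knight) says "Grace always lies" - this is TRUE because Grace is a knave.
- Tara (knave) says "Ivy is a knave" - this is FALSE (a lie) because Ivy is a knight.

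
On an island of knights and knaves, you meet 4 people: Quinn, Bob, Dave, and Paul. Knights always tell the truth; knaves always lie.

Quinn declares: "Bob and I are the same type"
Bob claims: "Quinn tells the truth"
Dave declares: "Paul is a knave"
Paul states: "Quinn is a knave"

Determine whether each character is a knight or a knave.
Quinn is a knight.
Bob is a knight.
Dave is a knight.
Paul is a knave.

Verification:
- Quinn (knight) says "Bob and I are the same type" - this is TRUE because Quinn is a knight and Bob is a knight.
- Bob (knight) says "Quinn tells the truth" - this is TRUE because Quinn is a knight.
- Dave (knight) says "Paul is a knave" - this is TRUE because Paul is a knave.
- Paul (knave) says "Quinn is a knave" - this is FALSE (a lie) because Quinn is a knight.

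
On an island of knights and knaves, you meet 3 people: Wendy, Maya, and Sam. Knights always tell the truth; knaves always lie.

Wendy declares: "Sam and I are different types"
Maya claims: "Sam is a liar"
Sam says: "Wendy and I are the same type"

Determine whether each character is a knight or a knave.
Wendy is a knight.
Maya is a knight.
Sam is a knave.

Verification:
- Wendy (knight) says "Sam and I are different types" - this is TRUE because Wendy is a knight and Sam is a knave.
- Maya (knight) says "Sam is a liar" - this is TRUE because Sam is a knave.
- Sam (knave) says "Wendy and I are the same type" - this is FALSE (a lie) because Sam is a knave and Wendy is a knight.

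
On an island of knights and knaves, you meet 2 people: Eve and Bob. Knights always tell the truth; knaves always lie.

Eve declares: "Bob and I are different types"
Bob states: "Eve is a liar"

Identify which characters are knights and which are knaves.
Eve is a knight.
Bob is a knave.

Verification:
- Eve (knight) says "Bob and I are different types" - this is TRUE because Eve is a knight and Bob is a knave.
- Bob (knave) says "Eve is a liar" - this is FALSE (a lie) because Eve is a knight.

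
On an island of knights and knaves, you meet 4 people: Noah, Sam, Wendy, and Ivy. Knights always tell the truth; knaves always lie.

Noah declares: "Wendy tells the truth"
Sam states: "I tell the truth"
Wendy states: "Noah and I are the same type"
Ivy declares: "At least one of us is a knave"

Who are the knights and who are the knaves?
Noah is a knight.
Sam is a knave.
Wendy is a knight.
Ivy is a knight.

Verification:
- Noah (knight) says "Wendy tells the truth" - this is TRUE because Wendy is a knight.
- Sam (knave) says "I tell the truth" - this is FALSE (a lie) because Sam is a knave.
- Wendy (knight) says "Noah and I are the same type" - this is TRUE because Wendy is a knight and Noah is a knight.
- Ivy (knight) says "At least one of us is a knave" - this is TRUE because Sam is a knave.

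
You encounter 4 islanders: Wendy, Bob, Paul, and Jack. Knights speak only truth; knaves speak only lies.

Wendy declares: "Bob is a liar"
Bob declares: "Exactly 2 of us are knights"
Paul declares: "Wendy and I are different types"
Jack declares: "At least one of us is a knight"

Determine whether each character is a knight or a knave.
Wendy is a knave.
Bob is a knight.
Paul is a knave.
Jack is a knight.

Verification:
- Wendy (knave) says "Bob is a liar" - this is FALSE (a lie) because Bob is a knight.
- Bob (knight) says "Exactly 2 of us are knights" - this is TRUE because there are 2 knights.
- Paul (knave) says "Wendy and I are different types" - this is FALSE (a lie) because Paul is a knave and Wendy is a knave.
- Jack (knight) says "At least one of us is a knight" - this is TRUE because Bob and Jack are knights.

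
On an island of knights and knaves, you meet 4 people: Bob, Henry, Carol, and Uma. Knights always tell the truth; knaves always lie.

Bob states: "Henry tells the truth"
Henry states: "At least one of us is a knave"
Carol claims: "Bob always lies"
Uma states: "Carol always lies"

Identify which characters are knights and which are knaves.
Bob is a knight.
Henry is a knight.
Carol is a knave.
Uma is a knight.

Verification:
- Bob (knight) says "Henry tells the truth" - this is TRUE because Henry is a knight.
- Henry (knight) says "At least one of us is a knave" - this is TRUE because Carol is a knave.
- Carol (knave) says "Bob always lies" - this is FALSE (a lie) because Bob is a knight.
- Uma (knight) says "Carol always lies" - this is TRUE because Carol is a knave.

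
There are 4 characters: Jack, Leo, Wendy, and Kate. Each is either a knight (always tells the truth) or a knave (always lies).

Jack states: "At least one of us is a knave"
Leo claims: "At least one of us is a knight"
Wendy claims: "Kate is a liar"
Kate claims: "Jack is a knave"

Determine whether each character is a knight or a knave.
Jack is a knight.
Leo is a knight.
Wendy is a knight.
Kate is a knave.

Verification:
- Jack (knight) says "At least one of us is a knave" - this is TRUE because Kate is a knave.
- Leo (knight) says "At least one of us is a knight" - this is TRUE because Jack, Leo, and Wendy are knights.
- Wendy (knight) says "Kate is a liar" - this is TRUE because Kate is a knave.
- Kate (knave) says "Jack is a knave" - this is FALSE (a lie) because Jack is a knight.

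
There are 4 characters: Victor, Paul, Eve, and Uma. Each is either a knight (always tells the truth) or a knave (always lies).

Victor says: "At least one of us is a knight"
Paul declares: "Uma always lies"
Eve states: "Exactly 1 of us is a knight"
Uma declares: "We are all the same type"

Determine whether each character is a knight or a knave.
Victor is a knight.
Paul is a knight.
Eve is a knave.
Uma is a knave.

Verification:
- Victor (knight) says "At least one of us is a knight" - this is TRUE because Victor and Paul are knights.
- Paul (knight) says "Uma always lies" - this is TRUE because Uma is a knave.
- Eve (knave) says "Exactly 1 of us is a knight" - this is FALSE (a lie) because there are 2 knights.
- Uma (knave) says "We are all the same type" - this is FALSE (a lie) because Victor and Paul are knights and Eve and Uma are knaves.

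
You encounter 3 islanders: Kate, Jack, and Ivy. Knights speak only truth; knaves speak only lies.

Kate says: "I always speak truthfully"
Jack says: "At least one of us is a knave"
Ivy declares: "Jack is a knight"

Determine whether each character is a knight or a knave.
Kate is a knave.
Jack is a knight.
Ivy is a knight.

Verification:
- Kate (knave) says "I always speak truthfully" - this is FALSE (a lie) because Kate is a knave.
- Jack (knight) says "At least one of us is a knave" - this is TRUE because Kate is a knave.
- Ivy (knight) says "Jack is a knight" - this is TRUE because Jack is a knight.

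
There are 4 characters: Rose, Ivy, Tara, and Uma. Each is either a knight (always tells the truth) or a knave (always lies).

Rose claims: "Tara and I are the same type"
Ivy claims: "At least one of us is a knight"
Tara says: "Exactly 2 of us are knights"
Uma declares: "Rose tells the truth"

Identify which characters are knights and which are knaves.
Rose is a knave.
Ivy is a knight.
Tara is a knight.
Uma is a knave.

Verification:
- Rose (knave) says "Tara and I are the same type" - this is FALSE (a lie) because Rose is a knave and Tara is a knight.
- Ivy (knight) says "At least one of us is a knight" - this is TRUE because Ivy and Tara are knights.
- Tara (knight) says "Exactly 2 of us are knights" - this is TRUE because there are 2 knights.
- Uma (knave) says "Rose tells the truth" - this is FALSE (a lie) because Rose is a knave.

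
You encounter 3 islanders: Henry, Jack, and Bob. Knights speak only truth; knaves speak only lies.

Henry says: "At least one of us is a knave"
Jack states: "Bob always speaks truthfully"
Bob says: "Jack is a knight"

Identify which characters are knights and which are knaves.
Henry is a knight.
Jack is a knave.
Bob is a knave.

Verification:
- Henry (knight) says "At least one of us is a knave" - this is TRUE because Jack and Bob are knaves.
- Jack (knave) says "Bob always speaks truthfully" - this is FALSE (a lie) because Bob is a knave.
- Bob (knave) says "Jack is a knight" - this is FALSE (a lie) because Jack is a knave.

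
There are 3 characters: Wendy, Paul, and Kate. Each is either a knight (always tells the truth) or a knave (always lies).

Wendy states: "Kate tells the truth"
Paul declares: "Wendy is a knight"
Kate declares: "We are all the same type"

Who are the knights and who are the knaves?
Wendy is a knight.
Paul is a knight.
Kate is a knight.

Verification:
- Wendy (knight) says "Kate tells the truth" - this is TRUE because Kate is a knight.
- Paul (knight) says "Wendy is a knight" - this is TRUE because Wendy is a knight.
- Kate (knight) says "We are all the same type" - this is TRUE because Wendy, Paul, and Kate are knights.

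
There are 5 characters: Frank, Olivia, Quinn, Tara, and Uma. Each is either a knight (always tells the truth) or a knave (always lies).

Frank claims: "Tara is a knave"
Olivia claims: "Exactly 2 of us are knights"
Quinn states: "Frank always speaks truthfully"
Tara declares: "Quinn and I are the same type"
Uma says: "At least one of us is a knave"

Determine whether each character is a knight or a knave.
Frank is a knight.
Olivia is a knave.
Quinn is a knight.
Tara is a knave.
Uma is a knight.

Verification:
- Frank (knight) says "Tara is a knave" - this is TRUE because Tara is a knave.
- Olivia (knave) says "Exactly 2 of us are knights" - this is FALSE (a lie) because there are 3 knights.
- Quinn (knight) says "Frank always speaks truthfully" - this is TRUE because Frank is a knight.
- Tara (knave) says "Quinn and I are the same type" - this is FALSE (a lie) because Tara is a knave and Quinn is a knight.
- Uma (knight) says "At least one of us is a knave" - this is TRUE because Olivia and Tara are knaves.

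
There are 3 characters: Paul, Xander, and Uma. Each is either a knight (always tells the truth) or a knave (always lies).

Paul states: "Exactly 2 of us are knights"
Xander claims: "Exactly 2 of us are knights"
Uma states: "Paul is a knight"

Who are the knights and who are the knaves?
Paul is a knave.
Xander is a knave.
Uma is a knave.

Verification:
- Paul (knave) says "Exactly 2 of us are knights" - this is FALSE (a lie) because there are 0 knights.
- Xander (knave) says "Exactly 2 of us are knights" - this is FALSE (a lie) because there are 0 knights.
- Uma (knave) says "Paul is a knight" - this is FALSE (a lie) because Paul is a knave.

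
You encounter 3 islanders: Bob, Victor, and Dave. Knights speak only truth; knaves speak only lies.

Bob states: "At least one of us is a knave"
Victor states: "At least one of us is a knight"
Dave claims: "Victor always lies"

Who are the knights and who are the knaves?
Bob is a knight.
Victor is a knight.
Dave is a knave.

Verification:
- Bob (knight) says "At least one of us is a knave" - this is TRUE because Dave is a knave.
- Victor (knight) says "At least one of us is a knight" - this is TRUE because Bob and Victor are knights.
- Dave (knave) says "Victor always lies" - this is FALSE (a lie) because Victor is a knight.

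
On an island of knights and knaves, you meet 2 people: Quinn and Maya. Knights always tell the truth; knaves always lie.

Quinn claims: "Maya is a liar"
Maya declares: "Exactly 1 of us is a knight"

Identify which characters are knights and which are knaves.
Quinn is a knave.
Maya is a knight.

Verification:
- Quinn (knave) says "Maya is a liar" - this is FALSE (a lie) because Maya is a knight.
- Maya (knight) says "Exactly 1 of us is a knight" - this is TRUE because there are 1 knights.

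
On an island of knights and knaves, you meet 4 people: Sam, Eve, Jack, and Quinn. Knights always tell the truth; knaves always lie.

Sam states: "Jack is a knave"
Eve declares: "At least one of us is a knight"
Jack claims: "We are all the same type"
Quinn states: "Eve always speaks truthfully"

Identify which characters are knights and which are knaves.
Sam is a knight.
Eve is a knight.
Jack is a knave.
Quinn is a knight.

Verification:
- Sam (knight) says "Jack is a knave" - this is TRUE because Jack is a knave.
- Eve (knight) says "At least one of us is a knight" - this is TRUE because Sam, Eve, and Quinn are knights.
- Jack (knave) says "We are all the same type" - this is FALSE (a lie) because Sam, Eve, and Quinn are knights and Jack is a knave.
- Quinn (knight) says "Eve always speaks truthfully" - this is TRUE because Eve is a knight.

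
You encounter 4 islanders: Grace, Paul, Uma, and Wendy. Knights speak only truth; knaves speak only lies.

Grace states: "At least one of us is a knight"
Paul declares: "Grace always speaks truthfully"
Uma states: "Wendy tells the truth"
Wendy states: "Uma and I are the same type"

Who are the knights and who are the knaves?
Grace is a knight.
Paul is a knight.
Uma is a knight.
Wendy is a knight.

Verification:
- Grace (knight) says "At least one of us is a knight" - this is TRUE because Grace, Paul, Uma, and Wendy are knights.
- Paul (knight) says "Grace always speaks truthfully" - this is TRUE because Grace is a knight.
- Uma (knight) says "Wendy tells the truth" - this is TRUE because Wendy is a knight.
- Wendy (knight) says "Uma and I are the same type" - this is TRUE because Wendy is a knight and Uma is a knight.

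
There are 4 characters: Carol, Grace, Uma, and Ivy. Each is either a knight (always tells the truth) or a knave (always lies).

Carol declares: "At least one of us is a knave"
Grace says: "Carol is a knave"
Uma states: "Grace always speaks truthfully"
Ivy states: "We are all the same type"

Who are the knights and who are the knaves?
Carol is a knight.
Grace is a knave.
Uma is a knave.
Ivy is a knave.

Verification:
- Carol (knight) says "At least one of us is a knave" - this is TRUE because Grace, Uma, and Ivy are knaves.
- Grace (knave) says "Carol is a knave" - this is FALSE (a lie) because Carol is a knight.
- Uma (knave) says "Grace always speaks truthfully" - this is FALSE (a lie) because Grace is a knave.
- Ivy (knave) says "We are all the same type" - this is FALSE (a lie) because Carol is a knight and Grace, Uma, and Ivy are knaves.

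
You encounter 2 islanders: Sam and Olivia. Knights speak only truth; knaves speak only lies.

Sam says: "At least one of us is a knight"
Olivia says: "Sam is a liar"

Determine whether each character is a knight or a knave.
Sam is a knight.
Olivia is a knave.

Verification:
- Sam (knight) says "At least one of us is a knight" - this is TRUE because Sam is a knight.
- Olivia (knave) says "Sam is a liar" - this is FALSE (a lie) because Sam is a knight.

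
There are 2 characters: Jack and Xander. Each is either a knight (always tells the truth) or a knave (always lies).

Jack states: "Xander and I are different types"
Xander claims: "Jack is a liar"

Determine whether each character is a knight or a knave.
Jack is a knight.
Xander is a knave.

Verification:
- Jack (knight) says "Xander and I are different types" - this is TRUE because Jack is a knight and Xander is a knave.
- Xander (knave) says "Jack is a liar" - this is FALSE (a lie) because Jack is a knight.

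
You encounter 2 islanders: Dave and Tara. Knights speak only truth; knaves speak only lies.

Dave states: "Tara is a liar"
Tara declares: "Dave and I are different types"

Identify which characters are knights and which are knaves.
Dave is a knave.
Tara is a knight.

Verification:
- Dave (knave) says "Tara is a liar" - this is FALSE (a lie) because Tara is a knight.
- Tara (knight) says "Dave and I are different types" - this is TRUE because Tara is a knight and Dave is a knave.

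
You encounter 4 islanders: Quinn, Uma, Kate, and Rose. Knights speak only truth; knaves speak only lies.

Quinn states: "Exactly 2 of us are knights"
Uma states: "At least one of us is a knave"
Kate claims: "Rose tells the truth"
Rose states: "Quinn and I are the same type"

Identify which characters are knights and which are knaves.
Quinn is a knight.
Uma is a knight.
Kate is a knave.
Rose is a knave.

Verification:
- Quinn (knight) says "Exactly 2 of us are knights" - this is TRUE because there are 2 knights.
- Uma (knight) says "At least one of us is a knave" - this is TRUE because Kate and Rose are knaves.
- Kate (knave) says "Rose tells the truth" - this is FALSE (a lie) because Rose is a knave.
- Rose (knave) says "Quinn and I are the same type" - this is FALSE (a lie) because Rose is a knave and Quinn is a knight.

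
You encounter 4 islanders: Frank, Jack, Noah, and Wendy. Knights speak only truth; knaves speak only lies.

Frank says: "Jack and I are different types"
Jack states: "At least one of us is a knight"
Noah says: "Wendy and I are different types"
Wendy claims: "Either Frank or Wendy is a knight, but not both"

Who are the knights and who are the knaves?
Frank is a knave.
Jack is a knave.
Noah is a knave.
Wendy is a knave.

Verification:
- Frank (knave) says "Jack and I are different types" - this is FALSE (a lie) because Frank is a knave and Jack is a knave.
- Jack (knave) says "At least one of us is a knight" - this is FALSE (a lie) because no one is a knight.
- Noah (knave) says "Wendy and I are different types" - this is FALSE (a lie) because Noah is a knave and Wendy is a knave.
- Wendy (knave) says "Either Frank or Wendy is a knight, but not both" - this is FALSE (a lie) because Frank is a knave and Wendy is a knave.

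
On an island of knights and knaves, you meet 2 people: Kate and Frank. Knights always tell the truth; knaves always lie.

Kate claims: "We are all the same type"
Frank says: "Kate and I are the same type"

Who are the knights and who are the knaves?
Kate is a knight.
Frank is a knight.

Verification:
- Kate (knight) says "We are all the same type" - this is TRUE because Kate and Frank are knights.
- Frank (knight) says "Kate and I are the same type" - this is TRUE because Frank is a knight and Kate is a knight.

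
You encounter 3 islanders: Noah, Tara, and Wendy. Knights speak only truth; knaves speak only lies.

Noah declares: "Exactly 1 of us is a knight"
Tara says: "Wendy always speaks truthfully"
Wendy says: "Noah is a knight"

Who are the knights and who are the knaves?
Noah is a knave.
Tara is a knave.
Wendy is a knave.

Verification:
- Noah (knave) says "Exactly 1 of us is a knight" - this is FALSE (a lie) because there are 0 knights.
- Tara (knave) says "Wendy always speaks truthfully" - this is FALSE (a lie) because Wendy is a knave.
- Wendy (knave) says "Noah is a knight" - this is FALSE (a lie) because Noah is a knave.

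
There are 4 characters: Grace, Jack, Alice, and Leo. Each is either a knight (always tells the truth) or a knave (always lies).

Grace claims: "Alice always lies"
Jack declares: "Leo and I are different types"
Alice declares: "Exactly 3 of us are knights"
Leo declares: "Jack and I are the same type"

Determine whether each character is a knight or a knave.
Grace is a knight.
Jack is a knight.
Alice is a knave.
Leo is a knave.

Verification:
- Grace (knight) says "Alice always lies" - this is TRUE because Alice is a knave.
- Jack (knight) says "Leo and I are different types" - this is TRUE because Jack is a knight and Leo is a knave.
- Alice (knave) says "Exactly 3 of us are knights" - this is FALSE (a lie) because there are 2 knights.
- Leo (knave) says "Jack and I are the same type" - this is FALSE (a lie) because Leo is a knave and Jack is a knight.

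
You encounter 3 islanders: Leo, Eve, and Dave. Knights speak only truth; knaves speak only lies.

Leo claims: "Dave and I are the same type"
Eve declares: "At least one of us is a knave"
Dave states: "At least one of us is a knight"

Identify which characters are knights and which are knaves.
Leo is a knave.
Eve is a knight.
Dave is a knight.

Verification:
- Leo (knave) says "Dave and I are the same type" - this is FALSE (a lie) because Leo is a knave and Dave is a knight.
- Eve (knight) says "At least one of us is a knave" - this is TRUE because Leo is a knave.
- Dave (knight) says "At least one of us is a knight" - this is TRUE because Eve and Dave are knights.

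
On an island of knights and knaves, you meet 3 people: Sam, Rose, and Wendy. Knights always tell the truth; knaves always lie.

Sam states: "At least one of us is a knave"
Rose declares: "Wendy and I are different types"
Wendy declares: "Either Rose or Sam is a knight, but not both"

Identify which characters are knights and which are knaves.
Sam is a knight.
Rose is a knight.
Wendy is a knave.

Verification:
- Sam (knight) says "At least one of us is a knave" - this is TRUE because Wendy is a knave.
- Rose (knight) says "Wendy and I are different types" - this is TRUE because Rose is a knight and Wendy is a knave.
- Wendy (knave) says "Either Rose or Sam is a knight, but not both" - this is FALSE (a lie) because Rose is a knight and Sam is a knight.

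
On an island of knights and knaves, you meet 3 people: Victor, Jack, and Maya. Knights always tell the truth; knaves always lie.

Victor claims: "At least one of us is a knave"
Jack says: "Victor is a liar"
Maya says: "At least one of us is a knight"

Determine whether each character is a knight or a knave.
Victor is a knight.
Jack is a knave.
Maya is a knight.

Verification:
- Victor (knight) says "At least one of us is a knave" - this is TRUE because Jack is a knave.
- Jack (knave) says "Victor is a liar" - this is FALSE (a lie) because Victor is a knight.
- Maya (knight) says "At least one of us is a knight" - this is TRUE because Victor and Maya are knights.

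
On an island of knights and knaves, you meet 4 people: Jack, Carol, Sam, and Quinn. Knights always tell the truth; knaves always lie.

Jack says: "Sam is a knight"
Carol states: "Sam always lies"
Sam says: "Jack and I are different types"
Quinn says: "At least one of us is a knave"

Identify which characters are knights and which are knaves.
Jack is a knave.
Carol is a knight.
Sam is a knave.
Quinn is a knight.

Verification:
- Jack (knave) says "Sam is a knight" - this is FALSE (a lie) because Sam is a knave.
- Carol (knight) says "Sam always lies" - this is TRUE because Sam is a knave.
- Sam (knave) says "Jack and I are different types" - this is FALSE (a lie) because Sam is a knave and Jack is a knave.
- Quinn (knight) says "At least one of us is a knave" - this is TRUE because Jack and Sam are knaves.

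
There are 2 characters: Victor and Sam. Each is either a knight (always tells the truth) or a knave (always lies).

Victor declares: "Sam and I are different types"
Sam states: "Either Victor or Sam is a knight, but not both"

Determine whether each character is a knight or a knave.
Victor is a knave.
Sam is a knave.

Verification:
- Victor (knave) says "Sam and I are different types" - this is FALSE (a lie) because Victor is a knave and Sam is a knave.
- Sam (knave) says "Either Victor or Sam is a knight, but not both" - this is FALSE (a lie) because Victor is a knave and Sam is a knave.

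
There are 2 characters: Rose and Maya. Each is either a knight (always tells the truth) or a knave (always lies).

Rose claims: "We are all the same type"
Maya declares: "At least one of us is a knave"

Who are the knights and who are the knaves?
Rose is a knave.
Maya is a knight.

Verification:
- Rose (knave) says "We are all the same type" - this is FALSE (a lie) because Maya is a knight and Rose is a knave.
- Maya (knight) says "At least one of us is a knave" - this is TRUE because Rose is a knave.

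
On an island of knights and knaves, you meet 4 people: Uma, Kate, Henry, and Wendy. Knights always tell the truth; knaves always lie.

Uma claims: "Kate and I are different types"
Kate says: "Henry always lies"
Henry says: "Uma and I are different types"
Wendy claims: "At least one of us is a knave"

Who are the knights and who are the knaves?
Uma is a knave.
Kate is a knave.
Henry is a knight.
Wendy is a knight.

Verification:
- Uma (knave) says "Kate and I are different types" - this is FALSE (a lie) because Uma is a knave and Kate is a knave.
- Kate (knave) says "Henry always lies" - this is FALSE (a lie) because Henry is a knight.
- Henry (knight) says "Uma and I are different types" - this is TRUE because Henry is a knight and Uma is a knave.
- Wendy (knight) says "At least one of us is a knave" - this is TRUE because Uma and Kate are knaves.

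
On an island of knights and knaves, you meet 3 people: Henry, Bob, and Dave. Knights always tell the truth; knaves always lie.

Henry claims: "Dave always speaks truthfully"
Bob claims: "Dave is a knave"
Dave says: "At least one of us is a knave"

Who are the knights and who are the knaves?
Henry is a knight.
Bob is a knave.
Dave is a knight.

Verification:
- Henry (knight) says "Dave always speaks truthfully" - this is TRUE because Dave is a knight.
- Bob (knave) says "Dave is a knave" - this is FALSE (a lie) because Dave is a knight.
- Dave (knight) says "At least one of us is a knave" - this is TRUE because Bob is a knave.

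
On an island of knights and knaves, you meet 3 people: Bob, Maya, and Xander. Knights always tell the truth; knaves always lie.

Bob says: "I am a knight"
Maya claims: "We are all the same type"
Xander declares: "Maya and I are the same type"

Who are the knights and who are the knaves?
Bob is a knight.
Maya is a knight.
Xander is a knight.

Verification:
- Bob (knight) says "I am a knight" - this is TRUE because Bob is a knight.
- Maya (knight) says "We are all the same type" - this is TRUE because Bob, Maya, and Xander are knights.
- Xander (knight) says "Maya and I are the same type" - this is TRUE because Xander is a knight and Maya is a knight.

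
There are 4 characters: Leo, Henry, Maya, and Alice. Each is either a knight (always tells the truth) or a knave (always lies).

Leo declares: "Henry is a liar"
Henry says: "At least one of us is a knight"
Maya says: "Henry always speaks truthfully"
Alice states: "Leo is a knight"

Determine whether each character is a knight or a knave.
Leo is a knave.
Henry is a knight.
Maya is a knight.
Alice is a knave.

Verification:
- Leo (knave) says "Henry is a liar" - this is FALSE (a lie) because Henry is a knight.
- Henry (knight) says "At least one of us is a knight" - this is TRUE because Henry and Maya are knights.
- Maya (knight) says "Henry always speaks truthfully" - this is TRUE because Henry is a knight.
- Alice (knave) says "Leo is a knight" - this is FALSE (a lie) because Leo is a knave.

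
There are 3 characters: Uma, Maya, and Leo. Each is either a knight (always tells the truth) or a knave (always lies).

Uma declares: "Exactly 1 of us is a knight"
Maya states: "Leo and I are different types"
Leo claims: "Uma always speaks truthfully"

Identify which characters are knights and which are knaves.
Uma is a knave.
Maya is a knave.
Leo is a knave.

Verification:
- Uma (knave) says "Exactly 1 of us is a knight" - this is FALSE (a lie) because there are 0 knights.
- Maya (knave) says "Leo and I are different types" - this is FALSE (a lie) because Maya is a knave and Leo is a knave.
- Leo (knave) says "Uma always speaks truthfully" - this is FALSE (a lie) because Uma is a knave.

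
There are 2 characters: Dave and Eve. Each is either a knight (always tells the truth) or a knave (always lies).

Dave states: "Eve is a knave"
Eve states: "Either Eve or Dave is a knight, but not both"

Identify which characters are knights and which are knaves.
Dave is a knave.
Eve is a knight.

Verification:
- Dave (knave) says "Eve is a knave" - this is FALSE (a lie) because Eve is a knight.
- Eve (knight) says "Either Eve or Dave is a knight, but not both" - this is TRUE because Eve is a knight and Dave is a knave.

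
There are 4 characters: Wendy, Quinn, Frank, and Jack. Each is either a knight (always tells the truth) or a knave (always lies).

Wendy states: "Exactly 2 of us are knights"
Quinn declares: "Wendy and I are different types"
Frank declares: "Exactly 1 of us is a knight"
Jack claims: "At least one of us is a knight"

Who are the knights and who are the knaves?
Wendy is a knave.
Quinn is a knave.
Frank is a knave.
Jack is a knave.

Verification:
- Wendy (knave) says "Exactly 2 of us are knights" - this is FALSE (a lie) because there are 0 knights.
- Quinn (knave) says "Wendy and I are different types" - this is FALSE (a lie) because Quinn is a knave and Wendy is a knave.
- Frank (knave) says "Exactly 1 of us is a knight" - this is FALSE (a lie) because there are 0 knights.
- Jack (knave) says "At least one of us is a knight" - this is FALSE (a lie) because no one is a knight.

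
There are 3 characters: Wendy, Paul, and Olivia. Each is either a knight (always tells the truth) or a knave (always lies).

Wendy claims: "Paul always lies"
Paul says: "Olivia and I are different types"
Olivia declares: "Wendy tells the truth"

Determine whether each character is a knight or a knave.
Wendy is a knave.
Paul is a knight.
Olivia is a knave.

Verification:
- Wendy (knave) says "Paul always lies" - this is FALSE (a lie) because Paul is a knight.
- Paul (knight) says "Olivia and I are different types" - this is TRUE because Paul is a knight and Olivia is a knave.
- Olivia (knave) says "Wendy tells the truth" - this is FALSE (a lie) because Wendy is a knave.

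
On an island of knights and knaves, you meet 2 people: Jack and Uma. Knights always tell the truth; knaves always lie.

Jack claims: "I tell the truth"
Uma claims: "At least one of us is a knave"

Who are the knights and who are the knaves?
Jack is a knave.
Uma is a knight.

Verification:
- Jack (knave) says "I tell the truth" - this is FALSE (a lie) because Jack is a knave.
- Uma (knight) says "At least one of us is a knave" - this is TRUE because Jack is a knave.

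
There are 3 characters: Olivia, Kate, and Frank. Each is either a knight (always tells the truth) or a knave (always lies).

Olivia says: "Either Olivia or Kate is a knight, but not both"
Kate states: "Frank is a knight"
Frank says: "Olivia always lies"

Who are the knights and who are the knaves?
Olivia is a knight.
Kate is a knave.
Frank is a knave.

Verification:
- Olivia (knight) says "Either Olivia or Kate is a knight, but not both" - this is TRUE because Olivia is a knight and Kate is a knave.
- Kate (knave) says "Frank is a knight" - this is FALSE (a lie) because Frank is a knave.
- Frank (knave) says "Olivia always lies" - this is FALSE (a lie) because Olivia is a knight.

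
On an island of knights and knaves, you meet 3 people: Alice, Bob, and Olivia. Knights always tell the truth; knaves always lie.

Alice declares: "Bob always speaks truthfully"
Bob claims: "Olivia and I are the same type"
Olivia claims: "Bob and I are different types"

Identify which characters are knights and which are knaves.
Alice is a knave.
Bob is a knave.
Olivia is a knight.

Verification:
- Alice (knave) says "Bob always speaks truthfully" - this is FALSE (a lie) because Bob is a knave.
- Bob (knave) says "Olivia and I are the same type" - this is FALSE (a lie) because Bob is a knave and Olivia is a knight.
- Olivia (knight) says "Bob and I are different types" - this is TRUE because Olivia is a knight and Bob is a knave.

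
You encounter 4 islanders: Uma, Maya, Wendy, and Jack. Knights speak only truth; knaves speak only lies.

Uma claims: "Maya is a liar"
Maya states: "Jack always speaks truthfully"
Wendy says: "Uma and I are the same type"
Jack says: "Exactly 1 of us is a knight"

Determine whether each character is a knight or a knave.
Uma is a knight.
Maya is a knave.
Wendy is a knight.
Jack is a knave.

Verification:
- Uma (knight) says "Maya is a liar" - this is TRUE because Maya is a knave.
- Maya (knave) says "Jack always speaks truthfully" - this is FALSE (a lie) because Jack is a knave.
- Wendy (knight) says "Uma and I are the same type" - this is TRUE because Wendy is a knight and Uma is a knight.
- Jack (knave) says "Exactly 1 of us is a knight" - this is FALSE (a lie) because there are 2 knights.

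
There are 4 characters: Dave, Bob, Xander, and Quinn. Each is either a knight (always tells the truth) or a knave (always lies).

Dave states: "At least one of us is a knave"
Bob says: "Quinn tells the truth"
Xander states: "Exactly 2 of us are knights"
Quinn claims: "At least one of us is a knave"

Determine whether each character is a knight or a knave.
Dave is a knight.
Bob is a knight.
Xander is a knave.
Quinn is a knight.

Verification:
- Dave (knight) says "At least one of us is a knave" - this is TRUE because Xander is a knave.
- Bob (knight) says "Quinn tells the truth" - this is TRUE because Quinn is a knight.
- Xander (knave) says "Exactly 2 of us are knights" - this is FALSE (a lie) because there are 3 knights.
- Quinn (knight) says "At least one of us is a knave" - this is TRUE because Xander is a knave.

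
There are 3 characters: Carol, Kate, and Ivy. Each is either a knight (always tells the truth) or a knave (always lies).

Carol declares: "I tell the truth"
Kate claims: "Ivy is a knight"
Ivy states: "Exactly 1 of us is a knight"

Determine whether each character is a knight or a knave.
Carol is a knave.
Kate is a knave.
Ivy is a knave.

Verification:
- Carol (knave) says "I tell the truth" - this is FALSE (a lie) because Carol is a knave.
- Kate (knave) says "Ivy is a knight" - this is FALSE (a lie) because Ivy is a knave.
- Ivy (knave) says "Exactly 1 of us is a knight" - this is FALSE (a lie) because there are 0 knights.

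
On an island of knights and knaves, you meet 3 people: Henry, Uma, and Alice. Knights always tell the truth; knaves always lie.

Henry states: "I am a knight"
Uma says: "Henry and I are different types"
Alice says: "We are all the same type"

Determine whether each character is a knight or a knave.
Henry is a knave.
Uma is a knight.
Alice is a knave.

Verification:
- Henry (knave) says "I am a knight" - this is FALSE (a lie) because Henry is a knave.
- Uma (knight) says "Henry and I are different types" - this is TRUE because Uma is a knight and Henry is a knave.
- Alice (knave) says "We are all the same type" - this is FALSE (a lie) because Uma is a knight and Henry and Alice are knaves.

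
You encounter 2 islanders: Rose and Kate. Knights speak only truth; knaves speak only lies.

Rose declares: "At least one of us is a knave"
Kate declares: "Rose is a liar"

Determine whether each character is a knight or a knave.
Rose is a knight.
Kate is a knave.

Verification:
- Rose (knight) says "At least one of us is a knave" - this is TRUE because Kate is a knave.
- Kate (knave) says "Rose is a liar" - this is FALSE (a lie) because Rose is a knight.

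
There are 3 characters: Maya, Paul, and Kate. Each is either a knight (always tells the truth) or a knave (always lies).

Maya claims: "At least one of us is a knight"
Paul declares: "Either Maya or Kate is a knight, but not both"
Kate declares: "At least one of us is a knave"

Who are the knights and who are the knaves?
Maya is a knight.
Paul is a knave.
Kate is a knight.

Verification:
- Maya (knight) says "At least one of us is a knight" - this is TRUE because Maya and Kate are knights.
- Paul (knave) says "Either Maya or Kate is a knight, but not both" - this is FALSE (a lie) because Maya is a knight and Kate is a knight.
- Kate (knight) says "At least one of us is a knave" - this is TRUE because Paul is a knave.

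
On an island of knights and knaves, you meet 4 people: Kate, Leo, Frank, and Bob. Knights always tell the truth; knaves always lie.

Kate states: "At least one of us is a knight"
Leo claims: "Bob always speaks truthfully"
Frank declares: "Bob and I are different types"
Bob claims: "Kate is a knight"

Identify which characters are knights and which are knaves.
Kate is a knave.
Leo is a knave.
Frank is a knave.
Bob is a knave.

Verification:
- Kate (knave) says "At least one of us is a knight" - this is FALSE (a lie) because no one is a knight.
- Leo (knave) says "Bob always speaks truthfully" - this is FALSE (a lie) because Bob is a knave.
- Frank (knave) says "Bob and I are different types" - this is FALSE (a lie) because Frank is a knave and Bob is a knave.
- Bob (knave) says "Kate is a knight" - this is FALSE (a lie) because Kate is a knave.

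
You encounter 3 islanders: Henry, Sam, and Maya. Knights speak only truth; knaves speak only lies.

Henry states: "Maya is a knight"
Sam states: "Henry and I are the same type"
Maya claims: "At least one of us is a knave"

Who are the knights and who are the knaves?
Henry is a knight.
Sam is a knave.
Maya is a knight.

Verification:
- Henry (knight) says "Maya is a knight" - this is TRUE because Maya is a knight.
- Sam (knave) says "Henry and I are the same type" - this is FALSE (a lie) because Sam is a knave and Henry is a knight.
- Maya (knight) says "At least one of us is a knave" - this is TRUE because Sam is a knave.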